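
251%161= 90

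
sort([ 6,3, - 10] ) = [- 10,3, 6 ]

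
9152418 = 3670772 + 5481646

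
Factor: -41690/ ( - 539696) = 55/712 = 2^(-3 ) * 5^1*11^1* 89^( - 1)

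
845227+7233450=8078677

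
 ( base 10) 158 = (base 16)9e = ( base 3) 12212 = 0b10011110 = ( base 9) 185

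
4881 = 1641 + 3240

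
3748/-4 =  - 937 + 0/1= - 937.00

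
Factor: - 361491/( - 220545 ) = 713/435 =3^(-1 )*5^(- 1)*23^1*29^ (-1 )*31^1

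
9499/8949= 9499/8949 =1.06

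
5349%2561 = 227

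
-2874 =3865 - 6739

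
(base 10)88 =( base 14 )64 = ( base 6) 224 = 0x58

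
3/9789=1/3263 = 0.00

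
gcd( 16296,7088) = 8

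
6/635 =6/635= 0.01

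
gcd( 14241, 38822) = 47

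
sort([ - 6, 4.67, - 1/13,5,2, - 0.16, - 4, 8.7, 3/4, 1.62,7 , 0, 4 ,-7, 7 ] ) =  [-7 , - 6,  -  4, - 0.16, - 1/13,0  ,  3/4, 1.62,2, 4,4.67,  5,  7,7,8.7 ]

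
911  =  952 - 41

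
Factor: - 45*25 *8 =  - 2^3*3^2*  5^3= - 9000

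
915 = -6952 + 7867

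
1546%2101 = 1546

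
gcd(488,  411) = 1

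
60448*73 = 4412704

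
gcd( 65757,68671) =1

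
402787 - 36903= 365884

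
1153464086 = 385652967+767811119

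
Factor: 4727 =29^1*163^1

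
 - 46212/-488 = 11553/122 =94.70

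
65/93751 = 65/93751= 0.00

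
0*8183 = 0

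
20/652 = 5/163 = 0.03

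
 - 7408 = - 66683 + 59275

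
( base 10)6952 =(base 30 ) 7LM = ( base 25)B32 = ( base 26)a7a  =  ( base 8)15450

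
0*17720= 0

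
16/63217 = 16/63217 = 0.00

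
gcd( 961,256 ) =1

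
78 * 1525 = 118950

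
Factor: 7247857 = 41^1 * 176777^1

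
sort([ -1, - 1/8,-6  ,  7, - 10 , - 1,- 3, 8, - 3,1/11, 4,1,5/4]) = [-10,  -  6, - 3,-3 ,- 1, - 1, - 1/8,1/11,  1,  5/4, 4, 7, 8] 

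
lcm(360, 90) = 360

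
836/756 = 1 + 20/189 =1.11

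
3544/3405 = 3544/3405 = 1.04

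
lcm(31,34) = 1054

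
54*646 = 34884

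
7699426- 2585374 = 5114052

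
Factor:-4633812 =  - 2^2*3^2*128717^1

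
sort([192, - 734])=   [ - 734, 192] 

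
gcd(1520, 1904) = 16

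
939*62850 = 59016150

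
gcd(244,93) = 1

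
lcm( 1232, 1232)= 1232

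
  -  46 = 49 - 95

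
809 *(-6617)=-5353153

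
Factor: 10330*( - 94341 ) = -2^1 * 3^1*5^1*13^1*41^1*59^1*1033^1= - 974542530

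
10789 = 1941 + 8848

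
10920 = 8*1365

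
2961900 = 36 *82275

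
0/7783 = 0 = 0.00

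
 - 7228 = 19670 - 26898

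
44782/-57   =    -  44782/57 = -  785.65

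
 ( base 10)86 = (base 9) 105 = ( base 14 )62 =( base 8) 126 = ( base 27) 35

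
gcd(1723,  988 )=1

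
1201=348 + 853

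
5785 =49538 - 43753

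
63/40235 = 63/40235 = 0.00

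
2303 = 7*329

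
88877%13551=7571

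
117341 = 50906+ 66435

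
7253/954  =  7+575/954  =  7.60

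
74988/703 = 106 + 470/703 = 106.67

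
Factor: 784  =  2^4*7^2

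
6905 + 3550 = 10455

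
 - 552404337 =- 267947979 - 284456358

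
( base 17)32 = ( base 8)65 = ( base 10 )53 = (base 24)25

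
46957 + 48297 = 95254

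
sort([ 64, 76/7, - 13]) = [ - 13, 76/7,  64]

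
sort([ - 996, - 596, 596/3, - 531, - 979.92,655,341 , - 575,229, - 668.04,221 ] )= [ - 996, - 979.92, - 668.04, - 596, - 575, - 531, 596/3,221, 229,  341, 655 ] 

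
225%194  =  31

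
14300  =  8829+5471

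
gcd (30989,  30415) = 7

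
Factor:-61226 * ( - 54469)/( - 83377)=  - 2^1*7^ (- 1 ) * 11^3*23^1*43^( - 1) * 277^ ( - 1)*54469^1 =-3334918994/83377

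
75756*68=5151408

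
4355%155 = 15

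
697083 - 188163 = 508920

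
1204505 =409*2945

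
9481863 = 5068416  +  4413447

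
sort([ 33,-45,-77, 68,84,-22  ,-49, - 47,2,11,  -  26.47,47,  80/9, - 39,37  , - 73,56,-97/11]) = [ - 77,-73,-49,  -  47,-45,  -  39,-26.47, -22,-97/11,2, 80/9, 11,  33,37,47,56, 68 , 84 ] 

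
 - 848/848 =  - 1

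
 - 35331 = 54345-89676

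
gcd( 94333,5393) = 1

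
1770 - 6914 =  - 5144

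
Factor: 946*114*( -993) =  - 107089092 = - 2^2*3^2*11^1 * 19^1 * 43^1*331^1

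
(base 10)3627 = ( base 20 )917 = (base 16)e2b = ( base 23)6jg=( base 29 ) 492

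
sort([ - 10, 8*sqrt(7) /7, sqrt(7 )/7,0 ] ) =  [ - 10,0, sqrt( 7 )/7,8*sqrt( 7)/7 ]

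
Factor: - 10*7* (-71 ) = 4970 = 2^1*5^1*7^1*71^1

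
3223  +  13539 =16762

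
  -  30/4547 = - 30/4547 = - 0.01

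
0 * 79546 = 0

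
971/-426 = -971/426   =  - 2.28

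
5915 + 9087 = 15002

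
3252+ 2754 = 6006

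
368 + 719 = 1087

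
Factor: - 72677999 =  - 23^1 * 53^1 * 59621^1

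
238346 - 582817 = -344471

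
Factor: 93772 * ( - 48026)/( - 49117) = 2^3*7^1 * 11^1 * 17^1*37^1 * 59^1*197^1*49117^(-1)= 4503494072/49117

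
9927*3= 29781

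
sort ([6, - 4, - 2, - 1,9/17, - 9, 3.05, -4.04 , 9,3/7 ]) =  [  -  9,-4.04,-4,-2, - 1,  3/7,9/17,  3.05, 6, 9]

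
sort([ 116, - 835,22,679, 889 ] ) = [ - 835,  22,116,679, 889 ]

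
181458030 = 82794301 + 98663729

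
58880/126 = 467+ 19/63 = 467.30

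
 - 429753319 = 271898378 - 701651697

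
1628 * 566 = 921448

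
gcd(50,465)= 5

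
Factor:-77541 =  - 3^1*25847^1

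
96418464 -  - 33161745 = 129580209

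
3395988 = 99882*34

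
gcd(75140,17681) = 1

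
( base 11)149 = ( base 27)6C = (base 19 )93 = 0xAE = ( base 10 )174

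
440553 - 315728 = 124825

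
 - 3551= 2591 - 6142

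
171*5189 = 887319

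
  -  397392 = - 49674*8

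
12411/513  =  1379/57= 24.19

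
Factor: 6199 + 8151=14350 = 2^1*5^2*7^1*41^1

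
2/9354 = 1/4677 = 0.00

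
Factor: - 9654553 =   -  9654553^1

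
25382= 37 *686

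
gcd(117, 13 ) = 13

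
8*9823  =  78584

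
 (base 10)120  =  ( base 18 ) 6C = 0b1111000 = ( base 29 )44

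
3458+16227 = 19685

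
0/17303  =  0 = 0.00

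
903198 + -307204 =595994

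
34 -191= -157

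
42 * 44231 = 1857702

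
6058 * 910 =5512780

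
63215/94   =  672+1/2= 672.50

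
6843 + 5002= 11845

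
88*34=2992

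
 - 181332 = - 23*7884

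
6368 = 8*796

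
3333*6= 19998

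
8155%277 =122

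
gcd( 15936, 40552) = 8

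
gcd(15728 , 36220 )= 4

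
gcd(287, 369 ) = 41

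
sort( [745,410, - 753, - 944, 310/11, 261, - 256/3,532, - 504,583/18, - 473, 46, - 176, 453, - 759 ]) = [ - 944, - 759 ,- 753, - 504, - 473, - 176,-256/3 , 310/11, 583/18, 46, 261, 410, 453 , 532, 745]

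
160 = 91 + 69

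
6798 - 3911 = 2887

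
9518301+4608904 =14127205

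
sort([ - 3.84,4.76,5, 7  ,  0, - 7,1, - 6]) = [ - 7, - 6, - 3.84, 0 , 1, 4.76,5,7] 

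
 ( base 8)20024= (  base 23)fc1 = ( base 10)8212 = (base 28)AD8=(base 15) 2677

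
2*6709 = 13418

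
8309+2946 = 11255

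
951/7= 951/7= 135.86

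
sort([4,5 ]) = [4,5]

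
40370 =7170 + 33200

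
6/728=3/364 = 0.01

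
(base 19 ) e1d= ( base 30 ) 5JG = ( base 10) 5086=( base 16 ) 13de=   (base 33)4M4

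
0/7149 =0 = 0.00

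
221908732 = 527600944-305692212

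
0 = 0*3021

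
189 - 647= - 458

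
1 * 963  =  963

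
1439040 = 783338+655702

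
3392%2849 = 543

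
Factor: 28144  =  2^4*1759^1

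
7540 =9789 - 2249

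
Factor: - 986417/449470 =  - 2^( - 1 )*5^ ( - 1 )*7^ (- 1)  *6421^ ( - 1)*986417^1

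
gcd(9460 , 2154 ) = 2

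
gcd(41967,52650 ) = 9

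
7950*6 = 47700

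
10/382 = 5/191 = 0.03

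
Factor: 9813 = 3^1*3271^1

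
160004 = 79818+80186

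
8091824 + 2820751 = 10912575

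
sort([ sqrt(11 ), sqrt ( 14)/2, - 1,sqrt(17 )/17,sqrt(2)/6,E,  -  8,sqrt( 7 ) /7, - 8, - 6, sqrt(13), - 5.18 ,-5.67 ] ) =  [ - 8, - 8 , - 6, - 5.67, - 5.18, - 1,sqrt (2 )/6,sqrt(17 ) /17,sqrt( 7) /7, sqrt(14)/2,E , sqrt (11 ),sqrt( 13)]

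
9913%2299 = 717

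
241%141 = 100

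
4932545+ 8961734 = 13894279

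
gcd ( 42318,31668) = 6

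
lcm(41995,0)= 0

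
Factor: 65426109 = 3^1*7^1*3115529^1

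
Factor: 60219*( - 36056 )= - 2171256264 = - 2^3*3^2*4507^1*6691^1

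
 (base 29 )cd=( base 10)361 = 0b101101001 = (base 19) 100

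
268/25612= 67/6403= 0.01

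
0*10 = 0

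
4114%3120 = 994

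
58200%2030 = 1360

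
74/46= 1 + 14/23 = 1.61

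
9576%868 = 28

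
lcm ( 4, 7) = 28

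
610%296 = 18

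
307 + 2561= 2868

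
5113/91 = 56+17/91 = 56.19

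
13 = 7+6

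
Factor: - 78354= - 2^1*3^3*1451^1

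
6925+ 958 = 7883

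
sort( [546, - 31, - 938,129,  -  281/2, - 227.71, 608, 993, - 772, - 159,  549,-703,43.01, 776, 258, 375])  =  [ -938, - 772, -703, - 227.71,-159, - 281/2,-31,43.01,129, 258,375,546,549, 608, 776, 993]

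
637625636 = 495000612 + 142625024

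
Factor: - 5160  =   - 2^3*3^1*5^1*43^1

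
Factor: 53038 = 2^1*23^1*1153^1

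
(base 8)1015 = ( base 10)525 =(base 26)k5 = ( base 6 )2233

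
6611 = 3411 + 3200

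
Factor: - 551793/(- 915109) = 3^1*11^1 * 13^( - 1)*23^1*727^1 * 70393^( - 1)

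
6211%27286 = 6211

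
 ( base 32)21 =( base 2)1000001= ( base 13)50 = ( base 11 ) 5a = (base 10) 65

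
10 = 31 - 21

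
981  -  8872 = -7891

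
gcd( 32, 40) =8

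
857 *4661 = 3994477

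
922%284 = 70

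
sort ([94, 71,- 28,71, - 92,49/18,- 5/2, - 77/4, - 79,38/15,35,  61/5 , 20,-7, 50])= [ - 92, - 79,  -  28, - 77/4, - 7, - 5/2,38/15,49/18,61/5,20,  35,50,71,71,94]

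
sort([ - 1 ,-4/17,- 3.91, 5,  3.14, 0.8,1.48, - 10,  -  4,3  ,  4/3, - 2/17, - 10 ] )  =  [-10, - 10, - 4 , - 3.91, - 1, - 4/17, - 2/17,0.8,4/3, 1.48, 3,3.14, 5]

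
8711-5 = 8706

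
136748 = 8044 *17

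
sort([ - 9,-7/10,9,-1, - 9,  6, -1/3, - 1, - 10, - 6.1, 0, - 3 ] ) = [-10, - 9, - 9, - 6.1 ,- 3, -1,-1, - 7/10 , - 1/3,0,6,9 ] 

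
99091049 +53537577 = 152628626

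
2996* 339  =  1015644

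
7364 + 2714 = 10078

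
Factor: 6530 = 2^1*5^1*653^1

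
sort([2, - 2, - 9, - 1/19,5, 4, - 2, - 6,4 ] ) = [ - 9, - 6,- 2, - 2,-1/19,2 , 4, 4,  5]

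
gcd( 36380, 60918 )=2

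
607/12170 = 607/12170 = 0.05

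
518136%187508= 143120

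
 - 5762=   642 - 6404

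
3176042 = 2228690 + 947352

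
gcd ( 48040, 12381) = 1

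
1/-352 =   -  1 + 351/352 = - 0.00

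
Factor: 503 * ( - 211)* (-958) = 101675414= 2^1*211^1*479^1 * 503^1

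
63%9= 0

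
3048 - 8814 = -5766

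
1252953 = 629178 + 623775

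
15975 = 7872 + 8103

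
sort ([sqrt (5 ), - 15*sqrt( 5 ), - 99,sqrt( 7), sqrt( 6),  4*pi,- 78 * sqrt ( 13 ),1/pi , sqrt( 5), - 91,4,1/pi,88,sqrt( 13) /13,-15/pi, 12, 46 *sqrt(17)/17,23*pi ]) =[ - 78*sqrt ( 13 ), - 99 , - 91, - 15 *sqrt( 5), - 15/pi, sqrt( 13)/13,1/pi,  1/pi, sqrt( 5 ), sqrt(5),sqrt( 6),sqrt( 7),4, 46*sqrt(17)/17,12,4*pi, 23 * pi,88 ] 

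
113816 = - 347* (  -  328) 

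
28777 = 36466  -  7689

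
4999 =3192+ 1807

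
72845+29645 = 102490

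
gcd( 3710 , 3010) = 70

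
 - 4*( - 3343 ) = 13372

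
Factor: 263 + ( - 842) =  - 579 = - 3^1 * 193^1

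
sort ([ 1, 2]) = [ 1, 2] 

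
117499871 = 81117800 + 36382071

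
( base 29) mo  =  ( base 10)662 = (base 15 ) 2e2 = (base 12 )472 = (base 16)296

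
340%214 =126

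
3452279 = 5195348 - 1743069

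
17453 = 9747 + 7706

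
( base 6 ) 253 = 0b1101001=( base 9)126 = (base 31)3c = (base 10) 105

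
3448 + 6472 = 9920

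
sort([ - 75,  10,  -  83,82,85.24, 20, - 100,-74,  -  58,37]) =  [ - 100, - 83,-75,  -  74, - 58,  10,  20, 37,82 , 85.24]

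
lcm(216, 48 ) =432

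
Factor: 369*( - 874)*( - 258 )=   2^2*3^3*19^1*23^1*41^1*43^1 = 83206548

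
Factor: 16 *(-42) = -2^5 * 3^1*7^1 =-672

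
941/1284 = 941/1284 = 0.73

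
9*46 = 414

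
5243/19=5243/19 = 275.95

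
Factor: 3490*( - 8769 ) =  - 30603810  =  -2^1 * 3^1* 5^1*37^1*79^1*349^1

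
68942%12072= 8582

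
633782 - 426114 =207668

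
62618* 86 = 5385148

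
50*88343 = 4417150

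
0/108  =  0 =0.00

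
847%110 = 77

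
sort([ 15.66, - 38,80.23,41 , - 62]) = [ - 62,-38,15.66,41,80.23]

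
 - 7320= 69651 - 76971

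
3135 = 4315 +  - 1180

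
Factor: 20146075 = 5^2*805843^1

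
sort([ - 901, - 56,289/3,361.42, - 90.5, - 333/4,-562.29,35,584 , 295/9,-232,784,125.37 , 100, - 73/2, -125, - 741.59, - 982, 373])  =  [ - 982 ,-901, - 741.59, - 562.29, - 232, - 125, - 90.5, - 333/4, - 56, - 73/2, 295/9,35, 289/3 , 100,125.37,361.42,  373 , 584,  784 ] 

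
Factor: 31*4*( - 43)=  - 5332 = -2^2*31^1*43^1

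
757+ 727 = 1484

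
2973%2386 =587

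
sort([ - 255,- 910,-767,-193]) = [ - 910, - 767, - 255, - 193] 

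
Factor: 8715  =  3^1*5^1*7^1*83^1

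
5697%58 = 13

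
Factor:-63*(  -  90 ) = 5670 = 2^1 *3^4*5^1*7^1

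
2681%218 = 65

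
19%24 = 19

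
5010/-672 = - 8 + 61/112 = -7.46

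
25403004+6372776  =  31775780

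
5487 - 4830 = 657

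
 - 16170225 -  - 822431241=806261016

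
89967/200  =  89967/200= 449.83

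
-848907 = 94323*( - 9)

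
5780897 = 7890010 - 2109113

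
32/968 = 4/121 = 0.03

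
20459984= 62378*328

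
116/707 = 116/707=0.16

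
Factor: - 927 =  - 3^2*103^1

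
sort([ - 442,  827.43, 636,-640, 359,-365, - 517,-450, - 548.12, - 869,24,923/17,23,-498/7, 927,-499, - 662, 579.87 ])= [-869, - 662, - 640,  -  548.12, - 517, - 499, - 450, - 442,  -  365,- 498/7, 23, 24, 923/17, 359, 579.87, 636, 827.43,927 ] 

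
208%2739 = 208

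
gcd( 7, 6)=1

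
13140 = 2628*5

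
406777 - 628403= - 221626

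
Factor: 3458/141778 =1/41 = 41^(-1 ) 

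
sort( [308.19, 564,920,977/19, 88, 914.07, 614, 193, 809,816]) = [ 977/19 , 88, 193,308.19, 564, 614, 809, 816, 914.07, 920 ]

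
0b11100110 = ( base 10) 230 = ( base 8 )346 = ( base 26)8m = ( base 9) 275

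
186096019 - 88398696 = 97697323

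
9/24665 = 9/24665 = 0.00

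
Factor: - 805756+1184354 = 2^1*11^1*17209^1 = 378598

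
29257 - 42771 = -13514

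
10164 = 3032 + 7132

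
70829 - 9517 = 61312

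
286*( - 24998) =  - 7149428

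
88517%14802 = 14507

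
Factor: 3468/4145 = 2^2*3^1*5^( - 1)*17^2*829^( - 1)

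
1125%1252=1125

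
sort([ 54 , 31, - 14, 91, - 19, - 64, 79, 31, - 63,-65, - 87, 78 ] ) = [ - 87, - 65,  -  64,-63, - 19, - 14, 31,31, 54, 78, 79,91 ] 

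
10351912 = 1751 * 5912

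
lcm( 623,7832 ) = 54824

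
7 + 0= 7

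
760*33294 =25303440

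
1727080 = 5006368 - 3279288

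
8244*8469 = 69818436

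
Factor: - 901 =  - 17^1* 53^1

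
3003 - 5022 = -2019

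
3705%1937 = 1768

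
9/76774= 9/76774 =0.00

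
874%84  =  34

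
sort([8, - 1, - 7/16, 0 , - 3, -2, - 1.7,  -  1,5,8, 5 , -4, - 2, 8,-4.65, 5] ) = [ - 4.65, - 4, - 3,-2 , - 2, - 1.7, - 1,  -  1,-7/16,0, 5,5,  5,8,8, 8]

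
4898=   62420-57522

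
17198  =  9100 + 8098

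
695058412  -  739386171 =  - 44327759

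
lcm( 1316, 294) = 27636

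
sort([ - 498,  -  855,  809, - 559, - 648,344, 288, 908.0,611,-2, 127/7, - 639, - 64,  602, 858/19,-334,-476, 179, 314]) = [ -855,-648, - 639,-559,-498, - 476, - 334,-64, - 2,127/7, 858/19,179, 288,  314,344,602 , 611, 809,908.0]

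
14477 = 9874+4603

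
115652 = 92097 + 23555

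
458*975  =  446550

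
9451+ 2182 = 11633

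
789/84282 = 263/28094 = 0.01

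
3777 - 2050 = 1727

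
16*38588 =617408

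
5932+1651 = 7583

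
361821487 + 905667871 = 1267489358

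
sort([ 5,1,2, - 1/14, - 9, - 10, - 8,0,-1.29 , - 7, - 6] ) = [ - 10,-9, - 8, - 7  , - 6, - 1.29,- 1/14,0,1,2,5] 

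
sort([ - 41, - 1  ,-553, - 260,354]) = [-553 , - 260, - 41, - 1,  354]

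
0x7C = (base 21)5j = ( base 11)103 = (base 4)1330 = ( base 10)124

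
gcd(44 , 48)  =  4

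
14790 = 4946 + 9844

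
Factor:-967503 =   -  3^1*322501^1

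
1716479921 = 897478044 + 819001877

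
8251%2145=1816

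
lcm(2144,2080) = 139360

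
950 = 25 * 38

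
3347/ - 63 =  - 54 + 55/63 = - 53.13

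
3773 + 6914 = 10687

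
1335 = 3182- 1847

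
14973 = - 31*(-483)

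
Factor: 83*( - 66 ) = - 2^1*3^1*11^1*83^1 = -  5478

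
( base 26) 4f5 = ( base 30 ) 3d9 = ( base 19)8B2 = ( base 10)3099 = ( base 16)C1B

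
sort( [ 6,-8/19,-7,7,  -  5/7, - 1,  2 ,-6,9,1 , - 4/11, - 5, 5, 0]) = [ - 7, - 6, - 5, - 1, - 5/7 , -8/19,-4/11,0,1,2, 5,6, 7,9] 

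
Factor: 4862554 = 2^1*61^1*39857^1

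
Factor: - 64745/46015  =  -23^1 * 563^1*9203^( - 1) = - 12949/9203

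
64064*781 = 50033984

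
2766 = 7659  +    -  4893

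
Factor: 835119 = 3^2*92791^1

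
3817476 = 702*5438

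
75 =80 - 5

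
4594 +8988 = 13582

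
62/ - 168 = -31/84 = -0.37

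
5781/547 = 10+311/547 = 10.57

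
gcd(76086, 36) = 18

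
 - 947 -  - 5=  - 942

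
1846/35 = 52 + 26/35 = 52.74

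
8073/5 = 8073/5=   1614.60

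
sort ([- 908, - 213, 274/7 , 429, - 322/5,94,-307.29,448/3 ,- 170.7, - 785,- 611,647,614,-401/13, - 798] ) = [ - 908, - 798,-785, - 611, - 307.29,-213, - 170.7,  -  322/5,- 401/13,274/7,94,448/3, 429,614 , 647] 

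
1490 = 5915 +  - 4425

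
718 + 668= 1386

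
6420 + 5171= 11591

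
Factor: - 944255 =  - 5^1 * 13^1*73^1*199^1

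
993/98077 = 993/98077 = 0.01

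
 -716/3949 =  - 716/3949= - 0.18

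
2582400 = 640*4035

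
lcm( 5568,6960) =27840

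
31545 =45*701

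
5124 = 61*84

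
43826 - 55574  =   - 11748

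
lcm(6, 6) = 6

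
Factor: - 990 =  - 2^1*3^2 * 5^1 * 11^1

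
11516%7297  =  4219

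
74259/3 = 24753  =  24753.00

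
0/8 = 0 =0.00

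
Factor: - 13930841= - 67^1* 207923^1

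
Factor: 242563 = 43^1*5641^1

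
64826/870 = 32413/435 = 74.51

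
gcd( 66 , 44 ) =22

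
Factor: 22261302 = 2^1* 3^2*7^1* 176677^1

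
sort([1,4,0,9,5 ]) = [0, 1,4,5,9 ] 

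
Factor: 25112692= 2^2 * 11^1*570743^1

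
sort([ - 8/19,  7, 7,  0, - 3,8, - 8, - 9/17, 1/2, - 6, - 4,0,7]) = [-8, - 6 , - 4, - 3, - 9/17, - 8/19, 0, 0, 1/2, 7, 7, 7, 8]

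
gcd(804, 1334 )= 2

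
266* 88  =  23408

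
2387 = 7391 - 5004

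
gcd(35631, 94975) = 1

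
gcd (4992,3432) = 312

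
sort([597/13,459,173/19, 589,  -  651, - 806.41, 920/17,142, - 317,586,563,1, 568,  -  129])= [ - 806.41, - 651, - 317, - 129,1,173/19  ,  597/13,920/17, 142,459,563,  568,586,589 ] 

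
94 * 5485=515590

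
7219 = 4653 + 2566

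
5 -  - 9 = 14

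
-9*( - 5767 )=51903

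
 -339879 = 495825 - 835704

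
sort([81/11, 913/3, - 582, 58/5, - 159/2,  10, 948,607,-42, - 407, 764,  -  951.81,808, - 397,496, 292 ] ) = [ - 951.81, - 582, - 407 ,-397, - 159/2 , - 42, 81/11 , 10, 58/5,  292,  913/3, 496, 607,764, 808, 948] 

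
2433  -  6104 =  - 3671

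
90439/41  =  2205 + 34/41 = 2205.83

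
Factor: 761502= 2^1*3^1*7^1 * 18131^1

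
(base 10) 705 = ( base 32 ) M1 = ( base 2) 1011000001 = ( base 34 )kp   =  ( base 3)222010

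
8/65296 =1/8162 = 0.00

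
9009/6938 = 9009/6938 =1.30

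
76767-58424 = 18343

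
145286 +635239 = 780525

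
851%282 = 5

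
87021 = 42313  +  44708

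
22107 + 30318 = 52425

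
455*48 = 21840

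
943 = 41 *23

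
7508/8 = 1877/2 =938.50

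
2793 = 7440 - 4647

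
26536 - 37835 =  - 11299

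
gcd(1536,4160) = 64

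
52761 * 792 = 41786712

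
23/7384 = 23/7384= 0.00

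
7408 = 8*926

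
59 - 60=  -  1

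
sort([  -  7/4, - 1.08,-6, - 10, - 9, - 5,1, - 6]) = [ - 10,  -  9, - 6, - 6,-5, - 7/4,-1.08, 1]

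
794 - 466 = 328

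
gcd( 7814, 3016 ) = 2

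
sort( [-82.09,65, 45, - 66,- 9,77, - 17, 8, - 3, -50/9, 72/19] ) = [  -  82.09,-66, - 17, - 9, - 50/9, - 3,72/19 , 8, 45,65, 77] 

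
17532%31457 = 17532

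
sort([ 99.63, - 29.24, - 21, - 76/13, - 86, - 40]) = [-86, - 40,  -  29.24 ,-21, - 76/13,  99.63 ]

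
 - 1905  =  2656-4561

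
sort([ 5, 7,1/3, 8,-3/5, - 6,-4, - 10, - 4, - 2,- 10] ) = [ - 10,  -  10  , -6, - 4, - 4, - 2, - 3/5, 1/3,5 , 7,8]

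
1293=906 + 387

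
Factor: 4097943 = 3^2*43^1 * 10589^1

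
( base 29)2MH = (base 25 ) 3IC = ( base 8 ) 4441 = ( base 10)2337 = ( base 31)2dc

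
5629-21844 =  - 16215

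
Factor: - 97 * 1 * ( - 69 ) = 6693 = 3^1*23^1*97^1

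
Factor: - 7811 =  - 73^1*107^1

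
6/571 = 6/571 = 0.01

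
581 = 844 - 263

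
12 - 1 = 11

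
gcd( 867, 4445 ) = 1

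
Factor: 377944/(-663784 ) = -7^1*11^( - 1) * 17^1*19^( - 1 ) = - 119/209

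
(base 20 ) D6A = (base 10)5330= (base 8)12322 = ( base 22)B06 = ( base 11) 4006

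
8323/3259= 2  +  1805/3259 = 2.55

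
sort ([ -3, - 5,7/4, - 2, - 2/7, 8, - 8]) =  [ - 8, - 5,  -  3, - 2, - 2/7, 7/4,  8] 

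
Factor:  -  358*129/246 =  - 7697/41=-41^( - 1)*43^1*179^1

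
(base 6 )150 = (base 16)42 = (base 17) 3F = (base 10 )66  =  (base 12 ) 56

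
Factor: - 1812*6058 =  - 2^3*3^1*13^1*151^1*233^1 = -  10977096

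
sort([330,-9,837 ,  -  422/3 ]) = [  -  422/3, - 9, 330,837] 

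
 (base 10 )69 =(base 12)59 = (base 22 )33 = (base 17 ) 41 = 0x45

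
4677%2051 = 575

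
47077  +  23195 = 70272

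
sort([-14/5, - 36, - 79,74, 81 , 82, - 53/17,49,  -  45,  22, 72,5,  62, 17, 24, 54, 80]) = [ -79, - 45, - 36, - 53/17,- 14/5,5 , 17, 22 , 24,49,54, 62, 72, 74,80,  81, 82 ] 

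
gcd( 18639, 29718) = 9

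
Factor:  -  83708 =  - 2^2*17^1*1231^1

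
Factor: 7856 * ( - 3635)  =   - 28556560 =- 2^4 * 5^1*491^1*727^1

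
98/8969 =98/8969 = 0.01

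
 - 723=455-1178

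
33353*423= 14108319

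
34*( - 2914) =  - 99076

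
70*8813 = 616910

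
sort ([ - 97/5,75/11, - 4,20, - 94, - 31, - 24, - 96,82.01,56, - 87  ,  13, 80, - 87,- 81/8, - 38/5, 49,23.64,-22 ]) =[  -  96,-94, - 87,-87 ,-31, - 24, - 22 ,-97/5, - 81/8, - 38/5, - 4,75/11 , 13,20, 23.64, 49, 56, 80, 82.01]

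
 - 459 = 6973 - 7432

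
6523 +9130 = 15653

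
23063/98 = 23063/98 = 235.34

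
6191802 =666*9297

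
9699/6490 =9699/6490 =1.49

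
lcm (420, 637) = 38220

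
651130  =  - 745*( - 874)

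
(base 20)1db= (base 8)1237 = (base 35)j6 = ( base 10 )671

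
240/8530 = 24/853 = 0.03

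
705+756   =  1461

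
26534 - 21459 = 5075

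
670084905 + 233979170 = 904064075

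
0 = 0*25714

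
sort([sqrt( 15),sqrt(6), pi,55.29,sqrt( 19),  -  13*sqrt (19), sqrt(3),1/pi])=[-13*sqrt(19),1/pi,sqrt(3), sqrt( 6),pi, sqrt( 15), sqrt( 19 ), 55.29 ]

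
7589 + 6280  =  13869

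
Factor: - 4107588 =- 2^2*3^1  *  342299^1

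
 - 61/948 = - 1 + 887/948 = - 0.06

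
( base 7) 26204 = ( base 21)FGB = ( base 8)15462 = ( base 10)6962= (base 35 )5nw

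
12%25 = 12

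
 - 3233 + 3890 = 657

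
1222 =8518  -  7296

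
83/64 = 83/64 = 1.30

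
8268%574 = 232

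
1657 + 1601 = 3258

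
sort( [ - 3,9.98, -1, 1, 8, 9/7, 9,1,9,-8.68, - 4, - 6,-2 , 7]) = [ - 8.68, -6, - 4, - 3, - 2, -1,1,  1, 9/7,7 , 8,9,  9, 9.98 ]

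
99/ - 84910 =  -99/84910 = - 0.00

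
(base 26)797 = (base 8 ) 11555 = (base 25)7nn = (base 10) 4973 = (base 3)20211012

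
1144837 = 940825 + 204012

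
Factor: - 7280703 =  - 3^2 * 113^1 * 7159^1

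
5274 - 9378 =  - 4104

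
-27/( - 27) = 1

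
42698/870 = 49 +34/435  =  49.08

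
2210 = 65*34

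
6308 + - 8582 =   -  2274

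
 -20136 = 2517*( - 8) 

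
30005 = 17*1765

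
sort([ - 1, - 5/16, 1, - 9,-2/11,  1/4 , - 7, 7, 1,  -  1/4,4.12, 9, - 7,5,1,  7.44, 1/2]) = [ - 9 , - 7, - 7,  -  1, - 5/16, - 1/4,-2/11,1/4, 1/2, 1,1, 1,4.12,5, 7 , 7.44,9]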